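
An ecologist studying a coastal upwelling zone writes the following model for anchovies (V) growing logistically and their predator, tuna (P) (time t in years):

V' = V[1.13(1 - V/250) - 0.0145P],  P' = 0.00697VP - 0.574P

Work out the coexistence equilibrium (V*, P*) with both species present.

From dP/dt = 0 with P > 0: 0.00697V* = 0.574, so V* = 82.4.
Substitute into dV/dt = 0: 1.13(1 - 82.4/250) = 0.0145P*.
The bracket is 0.671, giving P* = 0.758/0.0145 = 52.3.

V* ≈ 82.4, P* ≈ 52.3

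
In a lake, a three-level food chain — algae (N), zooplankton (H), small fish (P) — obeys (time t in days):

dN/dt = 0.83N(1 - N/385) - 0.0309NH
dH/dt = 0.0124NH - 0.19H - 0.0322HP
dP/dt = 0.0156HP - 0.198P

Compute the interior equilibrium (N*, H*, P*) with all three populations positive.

From dP/dt = 0: 0.0156H* = 0.198, so H* = 12.7.
From dN/dt = 0: 0.83(1 - N*/385) = 0.0309·12.7, giving N* = 385·(1 - 0.473) = 203.
From dH/dt = 0: 0.0124·203 - 0.19 = 0.0322P*, so P* = 2.33/0.0322 = 72.3.

N* ≈ 203, H* ≈ 12.7, P* ≈ 72.3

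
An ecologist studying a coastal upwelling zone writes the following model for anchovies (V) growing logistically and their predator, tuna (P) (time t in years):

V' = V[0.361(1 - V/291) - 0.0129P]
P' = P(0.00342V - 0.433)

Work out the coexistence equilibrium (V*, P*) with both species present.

V* ≈ 127, P* ≈ 15.8

From dP/dt = 0 with P > 0: 0.00342V* = 0.433, so V* = 127.
Substitute into dV/dt = 0: 0.361(1 - 127/291) = 0.0129P*.
The bracket is 0.565, giving P* = 0.204/0.0129 = 15.8.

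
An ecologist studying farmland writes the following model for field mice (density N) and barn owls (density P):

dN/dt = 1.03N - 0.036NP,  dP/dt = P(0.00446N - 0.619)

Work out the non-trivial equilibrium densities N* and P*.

Set dP/dt = 0 with P > 0: 0.00446N - 0.619 = 0, so N* = 0.619/0.00446 = 139.
Set dN/dt = 0 with N > 0: 1.03 - 0.036P = 0, so P* = 1.03/0.036 = 28.6.

N* ≈ 139, P* ≈ 28.6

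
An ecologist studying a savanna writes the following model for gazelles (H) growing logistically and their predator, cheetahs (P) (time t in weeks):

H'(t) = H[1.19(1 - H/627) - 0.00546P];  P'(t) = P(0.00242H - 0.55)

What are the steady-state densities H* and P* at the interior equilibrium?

From dP/dt = 0 with P > 0: 0.00242H* = 0.55, so H* = 227.
Substitute into dH/dt = 0: 1.19(1 - 227/627) = 0.00546P*.
The bracket is 0.638, giving P* = 0.759/0.00546 = 139.

H* ≈ 227, P* ≈ 139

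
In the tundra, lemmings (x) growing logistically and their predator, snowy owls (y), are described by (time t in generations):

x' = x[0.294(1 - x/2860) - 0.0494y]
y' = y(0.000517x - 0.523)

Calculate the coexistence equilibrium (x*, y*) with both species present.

From dy/dt = 0 with y > 0: 0.000517x* = 0.523, so x* = 1010.
Substitute into dx/dt = 0: 0.294(1 - 1010/2860) = 0.0494y*.
The bracket is 0.646, giving y* = 0.19/0.0494 = 3.85.

x* ≈ 1010, y* ≈ 3.85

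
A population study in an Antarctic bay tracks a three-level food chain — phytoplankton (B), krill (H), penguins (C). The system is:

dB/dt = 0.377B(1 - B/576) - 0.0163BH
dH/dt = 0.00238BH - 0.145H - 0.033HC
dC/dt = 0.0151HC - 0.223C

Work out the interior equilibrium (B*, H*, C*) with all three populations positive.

B* ≈ 208, H* ≈ 14.8, C* ≈ 10.6

From dC/dt = 0: 0.0151H* = 0.223, so H* = 14.8.
From dB/dt = 0: 0.377(1 - B*/576) = 0.0163·14.8, giving B* = 576·(1 - 0.639) = 208.
From dH/dt = 0: 0.00238·208 - 0.145 = 0.033C*, so C* = 0.351/0.033 = 10.6.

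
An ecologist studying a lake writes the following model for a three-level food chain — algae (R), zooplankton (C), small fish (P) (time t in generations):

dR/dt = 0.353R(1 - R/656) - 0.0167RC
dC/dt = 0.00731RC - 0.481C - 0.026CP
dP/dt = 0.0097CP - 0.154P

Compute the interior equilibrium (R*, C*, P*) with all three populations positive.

R* ≈ 163, C* ≈ 15.9, P* ≈ 27.4

From dP/dt = 0: 0.0097C* = 0.154, so C* = 15.9.
From dR/dt = 0: 0.353(1 - R*/656) = 0.0167·15.9, giving R* = 656·(1 - 0.751) = 163.
From dC/dt = 0: 0.00731·163 - 0.481 = 0.026P*, so P* = 0.713/0.026 = 27.4.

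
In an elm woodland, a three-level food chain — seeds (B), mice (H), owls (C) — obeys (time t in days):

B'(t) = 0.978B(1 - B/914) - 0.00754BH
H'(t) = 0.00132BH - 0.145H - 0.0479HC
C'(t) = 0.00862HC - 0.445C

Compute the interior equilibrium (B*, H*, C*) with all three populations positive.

B* ≈ 550, H* ≈ 51.6, C* ≈ 12.1

From dC/dt = 0: 0.00862H* = 0.445, so H* = 51.6.
From dB/dt = 0: 0.978(1 - B*/914) = 0.00754·51.6, giving B* = 914·(1 - 0.398) = 550.
From dH/dt = 0: 0.00132·550 - 0.145 = 0.0479C*, so C* = 0.581/0.0479 = 12.1.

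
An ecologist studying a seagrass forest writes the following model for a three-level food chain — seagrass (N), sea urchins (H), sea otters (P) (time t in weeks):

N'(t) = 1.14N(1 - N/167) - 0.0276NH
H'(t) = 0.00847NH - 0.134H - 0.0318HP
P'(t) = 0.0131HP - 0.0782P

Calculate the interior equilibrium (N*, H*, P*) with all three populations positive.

N* ≈ 143, H* ≈ 5.97, P* ≈ 33.8

From dP/dt = 0: 0.0131H* = 0.0782, so H* = 5.97.
From dN/dt = 0: 1.14(1 - N*/167) = 0.0276·5.97, giving N* = 167·(1 - 0.145) = 143.
From dH/dt = 0: 0.00847·143 - 0.134 = 0.0318P*, so P* = 1.08/0.0318 = 33.8.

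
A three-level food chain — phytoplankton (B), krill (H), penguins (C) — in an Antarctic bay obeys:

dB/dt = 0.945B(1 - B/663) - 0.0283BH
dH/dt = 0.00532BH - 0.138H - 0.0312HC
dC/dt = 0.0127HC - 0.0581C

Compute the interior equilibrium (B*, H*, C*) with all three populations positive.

From dC/dt = 0: 0.0127H* = 0.0581, so H* = 4.57.
From dB/dt = 0: 0.945(1 - B*/663) = 0.0283·4.57, giving B* = 663·(1 - 0.137) = 572.
From dH/dt = 0: 0.00532·572 - 0.138 = 0.0312C*, so C* = 2.91/0.0312 = 93.1.

B* ≈ 572, H* ≈ 4.57, C* ≈ 93.1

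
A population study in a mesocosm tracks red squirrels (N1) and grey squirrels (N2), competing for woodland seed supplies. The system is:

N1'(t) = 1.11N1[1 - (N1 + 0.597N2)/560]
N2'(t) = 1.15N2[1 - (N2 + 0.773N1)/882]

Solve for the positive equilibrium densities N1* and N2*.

N1* ≈ 62.1, N2* ≈ 834

Setting both brackets to zero gives the nullclines N1 + 0.597N2 = 560 and 0.773N1 + N2 = 882.
Substituting N2 = 882 - 0.773N1 into the first: N1(1 - 0.597·0.773) = 560 - 0.597·882.
So N1* = 33.4/0.539 = 62.1, and then N2* = 882 - 0.773·62.1 = 834.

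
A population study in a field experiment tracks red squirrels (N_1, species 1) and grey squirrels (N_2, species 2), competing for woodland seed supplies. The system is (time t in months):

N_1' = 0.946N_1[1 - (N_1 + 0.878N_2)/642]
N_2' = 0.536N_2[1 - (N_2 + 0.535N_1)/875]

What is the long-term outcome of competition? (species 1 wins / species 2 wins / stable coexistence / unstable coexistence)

species 2 excludes species 1

Compare the nullcline intercepts: K1/α12 = 642/0.878 = 731 < K2 = 875; K2/α21 = 875/0.535 = 1640 > K1 = 642.
Since the inequalities point opposite ways, species 2 can invade but species 1 cannot.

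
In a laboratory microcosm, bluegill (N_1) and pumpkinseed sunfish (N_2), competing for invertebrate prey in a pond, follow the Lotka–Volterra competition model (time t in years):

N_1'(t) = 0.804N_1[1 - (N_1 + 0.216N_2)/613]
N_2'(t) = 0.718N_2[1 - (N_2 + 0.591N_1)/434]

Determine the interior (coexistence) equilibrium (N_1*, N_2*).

Setting both brackets to zero gives the nullclines N_1 + 0.216N_2 = 613 and 0.591N_1 + N_2 = 434.
Substituting N_2 = 434 - 0.591N_1 into the first: N_1(1 - 0.216·0.591) = 613 - 0.216·434.
So N_1* = 519/0.872 = 595, and then N_2* = 434 - 0.591·595 = 82.2.

N_1* ≈ 595, N_2* ≈ 82.2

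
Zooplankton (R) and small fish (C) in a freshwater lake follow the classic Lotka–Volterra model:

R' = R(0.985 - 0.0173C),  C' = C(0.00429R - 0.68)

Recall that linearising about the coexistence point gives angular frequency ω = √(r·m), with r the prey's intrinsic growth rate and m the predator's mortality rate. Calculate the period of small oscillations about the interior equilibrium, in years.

T ≈ 7.68 years

Here r = 0.985 and m = 0.68, so r·m = 0.67.
ω = √0.67 = 0.818 per year, hence T = 2π/ω ≈ 7.68 years.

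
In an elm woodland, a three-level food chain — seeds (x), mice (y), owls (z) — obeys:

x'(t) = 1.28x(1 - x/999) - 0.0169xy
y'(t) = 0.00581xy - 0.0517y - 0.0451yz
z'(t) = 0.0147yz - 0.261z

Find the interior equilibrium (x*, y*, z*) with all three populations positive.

From dz/dt = 0: 0.0147y* = 0.261, so y* = 17.8.
From dx/dt = 0: 1.28(1 - x*/999) = 0.0169·17.8, giving x* = 999·(1 - 0.234) = 765.
From dy/dt = 0: 0.00581·765 - 0.0517 = 0.0451z*, so z* = 4.39/0.0451 = 97.4.

x* ≈ 765, y* ≈ 17.8, z* ≈ 97.4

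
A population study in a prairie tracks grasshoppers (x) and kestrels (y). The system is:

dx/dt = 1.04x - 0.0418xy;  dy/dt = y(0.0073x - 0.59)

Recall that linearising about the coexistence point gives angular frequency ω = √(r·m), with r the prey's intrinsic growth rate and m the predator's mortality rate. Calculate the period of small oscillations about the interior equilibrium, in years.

T ≈ 8.02 years

Here r = 1.04 and m = 0.59, so r·m = 0.614.
ω = √0.614 = 0.783 per year, hence T = 2π/ω ≈ 8.02 years.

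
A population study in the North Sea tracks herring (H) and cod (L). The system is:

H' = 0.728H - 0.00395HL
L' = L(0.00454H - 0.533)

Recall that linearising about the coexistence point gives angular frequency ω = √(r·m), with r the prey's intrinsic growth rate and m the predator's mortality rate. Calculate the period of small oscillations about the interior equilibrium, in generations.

T ≈ 10.1 generations

Here r = 0.728 and m = 0.533, so r·m = 0.388.
ω = √0.388 = 0.623 per generation, hence T = 2π/ω ≈ 10.1 generations.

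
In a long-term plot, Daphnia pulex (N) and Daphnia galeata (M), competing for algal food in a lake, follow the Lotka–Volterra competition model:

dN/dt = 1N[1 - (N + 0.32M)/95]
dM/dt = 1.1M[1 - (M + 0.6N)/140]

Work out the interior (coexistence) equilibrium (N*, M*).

Setting both brackets to zero gives the nullclines N + 0.32M = 95 and 0.6N + M = 140.
Substituting M = 140 - 0.6N into the first: N(1 - 0.32·0.6) = 95 - 0.32·140.
So N* = 50.2/0.808 = 62.1, and then M* = 140 - 0.6·62.1 = 103.

N* ≈ 62.1, M* ≈ 103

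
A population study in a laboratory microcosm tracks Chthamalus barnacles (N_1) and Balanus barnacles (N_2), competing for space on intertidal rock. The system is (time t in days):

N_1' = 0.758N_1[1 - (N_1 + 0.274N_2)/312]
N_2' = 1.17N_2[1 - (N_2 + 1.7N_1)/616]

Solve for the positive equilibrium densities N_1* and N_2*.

N_1* ≈ 268, N_2* ≈ 160

Setting both brackets to zero gives the nullclines N_1 + 0.274N_2 = 312 and 1.7N_1 + N_2 = 616.
Substituting N_2 = 616 - 1.7N_1 into the first: N_1(1 - 0.274·1.7) = 312 - 0.274·616.
So N_1* = 143/0.534 = 268, and then N_2* = 616 - 1.7·268 = 160.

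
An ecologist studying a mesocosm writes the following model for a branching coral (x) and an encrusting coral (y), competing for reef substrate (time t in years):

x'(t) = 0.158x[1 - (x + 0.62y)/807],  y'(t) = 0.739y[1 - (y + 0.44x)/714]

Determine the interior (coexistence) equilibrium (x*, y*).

x* ≈ 501, y* ≈ 494

Setting both brackets to zero gives the nullclines x + 0.62y = 807 and 0.44x + y = 714.
Substituting y = 714 - 0.44x into the first: x(1 - 0.62·0.44) = 807 - 0.62·714.
So x* = 364/0.727 = 501, and then y* = 714 - 0.44·501 = 494.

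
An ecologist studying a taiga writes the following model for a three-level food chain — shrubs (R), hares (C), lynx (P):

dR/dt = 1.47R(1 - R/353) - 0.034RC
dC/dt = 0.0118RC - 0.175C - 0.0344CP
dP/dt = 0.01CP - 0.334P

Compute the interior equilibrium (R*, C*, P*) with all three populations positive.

From dP/dt = 0: 0.01C* = 0.334, so C* = 33.4.
From dR/dt = 0: 1.47(1 - R*/353) = 0.034·33.4, giving R* = 353·(1 - 0.773) = 80.3.
From dC/dt = 0: 0.0118·80.3 - 0.175 = 0.0344P*, so P* = 0.773/0.0344 = 22.5.

R* ≈ 80.3, C* ≈ 33.4, P* ≈ 22.5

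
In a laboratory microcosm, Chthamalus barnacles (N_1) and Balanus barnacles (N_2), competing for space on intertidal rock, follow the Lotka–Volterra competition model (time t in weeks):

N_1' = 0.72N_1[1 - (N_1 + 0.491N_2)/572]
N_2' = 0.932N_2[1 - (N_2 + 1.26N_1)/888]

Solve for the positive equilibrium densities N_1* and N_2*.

Setting both brackets to zero gives the nullclines N_1 + 0.491N_2 = 572 and 1.26N_1 + N_2 = 888.
Substituting N_2 = 888 - 1.26N_1 into the first: N_1(1 - 0.491·1.26) = 572 - 0.491·888.
So N_1* = 136/0.381 = 357, and then N_2* = 888 - 1.26·357 = 439.

N_1* ≈ 357, N_2* ≈ 439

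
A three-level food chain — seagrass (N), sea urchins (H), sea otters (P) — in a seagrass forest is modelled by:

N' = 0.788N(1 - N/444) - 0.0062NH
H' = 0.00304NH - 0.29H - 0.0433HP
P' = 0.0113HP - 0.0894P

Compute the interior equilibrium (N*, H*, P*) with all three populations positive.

N* ≈ 416, H* ≈ 7.91, P* ≈ 22.5

From dP/dt = 0: 0.0113H* = 0.0894, so H* = 7.91.
From dN/dt = 0: 0.788(1 - N*/444) = 0.0062·7.91, giving N* = 444·(1 - 0.0622) = 416.
From dH/dt = 0: 0.00304·416 - 0.29 = 0.0433P*, so P* = 0.976/0.0433 = 22.5.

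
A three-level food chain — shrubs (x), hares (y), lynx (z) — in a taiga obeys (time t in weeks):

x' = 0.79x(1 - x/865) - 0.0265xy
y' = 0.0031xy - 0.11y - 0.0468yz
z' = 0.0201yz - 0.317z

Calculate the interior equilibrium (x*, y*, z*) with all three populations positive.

From dz/dt = 0: 0.0201y* = 0.317, so y* = 15.8.
From dx/dt = 0: 0.79(1 - x*/865) = 0.0265·15.8, giving x* = 865·(1 - 0.529) = 407.
From dy/dt = 0: 0.0031·407 - 0.11 = 0.0468z*, so z* = 1.15/0.0468 = 24.6.

x* ≈ 407, y* ≈ 15.8, z* ≈ 24.6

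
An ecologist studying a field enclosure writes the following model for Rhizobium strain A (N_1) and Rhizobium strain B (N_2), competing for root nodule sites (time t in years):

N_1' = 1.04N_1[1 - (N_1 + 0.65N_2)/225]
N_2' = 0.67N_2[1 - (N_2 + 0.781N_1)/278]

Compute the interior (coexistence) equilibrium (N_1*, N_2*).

N_1* ≈ 90, N_2* ≈ 208

Setting both brackets to zero gives the nullclines N_1 + 0.65N_2 = 225 and 0.781N_1 + N_2 = 278.
Substituting N_2 = 278 - 0.781N_1 into the first: N_1(1 - 0.65·0.781) = 225 - 0.65·278.
So N_1* = 44.3/0.492 = 90, and then N_2* = 278 - 0.781·90 = 208.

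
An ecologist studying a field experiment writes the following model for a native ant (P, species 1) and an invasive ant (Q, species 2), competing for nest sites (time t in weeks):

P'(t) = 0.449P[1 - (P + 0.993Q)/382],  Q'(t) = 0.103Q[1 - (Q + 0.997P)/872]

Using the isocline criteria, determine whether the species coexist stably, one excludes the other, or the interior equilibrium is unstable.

Compare the nullcline intercepts: K1/α12 = 382/0.993 = 385 < K2 = 872; K2/α21 = 872/0.997 = 875 > K1 = 382.
Since the inequalities point opposite ways, species 2 can invade but species 1 cannot.

species 2 excludes species 1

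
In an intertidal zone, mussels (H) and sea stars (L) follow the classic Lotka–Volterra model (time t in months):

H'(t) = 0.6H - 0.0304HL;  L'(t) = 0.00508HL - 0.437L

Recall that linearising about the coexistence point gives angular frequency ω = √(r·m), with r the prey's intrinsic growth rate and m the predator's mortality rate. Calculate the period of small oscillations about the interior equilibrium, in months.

Here r = 0.6 and m = 0.437, so r·m = 0.262.
ω = √0.262 = 0.512 per month, hence T = 2π/ω ≈ 12.3 months.

T ≈ 12.3 months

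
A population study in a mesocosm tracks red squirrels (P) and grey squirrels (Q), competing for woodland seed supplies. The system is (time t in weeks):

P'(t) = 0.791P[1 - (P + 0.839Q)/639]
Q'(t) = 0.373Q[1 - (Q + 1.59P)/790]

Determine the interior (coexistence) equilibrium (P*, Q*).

P* ≈ 71.3, Q* ≈ 677

Setting both brackets to zero gives the nullclines P + 0.839Q = 639 and 1.59P + Q = 790.
Substituting Q = 790 - 1.59P into the first: P(1 - 0.839·1.59) = 639 - 0.839·790.
So P* = -23.8/-0.334 = 71.3, and then Q* = 790 - 1.59·71.3 = 677.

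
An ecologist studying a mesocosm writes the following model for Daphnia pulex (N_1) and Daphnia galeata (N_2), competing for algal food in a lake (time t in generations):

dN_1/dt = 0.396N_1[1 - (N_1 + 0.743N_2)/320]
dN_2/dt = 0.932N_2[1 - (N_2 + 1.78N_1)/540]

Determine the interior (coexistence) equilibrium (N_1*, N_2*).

Setting both brackets to zero gives the nullclines N_1 + 0.743N_2 = 320 and 1.78N_1 + N_2 = 540.
Substituting N_2 = 540 - 1.78N_1 into the first: N_1(1 - 0.743·1.78) = 320 - 0.743·540.
So N_1* = -81.2/-0.323 = 252, and then N_2* = 540 - 1.78·252 = 91.8.

N_1* ≈ 252, N_2* ≈ 91.8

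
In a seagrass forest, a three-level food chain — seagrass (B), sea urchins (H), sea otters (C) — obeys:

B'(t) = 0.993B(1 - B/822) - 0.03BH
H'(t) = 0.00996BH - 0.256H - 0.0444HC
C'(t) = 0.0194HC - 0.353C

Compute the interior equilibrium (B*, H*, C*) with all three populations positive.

B* ≈ 370, H* ≈ 18.2, C* ≈ 77.3

From dC/dt = 0: 0.0194H* = 0.353, so H* = 18.2.
From dB/dt = 0: 0.993(1 - B*/822) = 0.03·18.2, giving B* = 822·(1 - 0.55) = 370.
From dH/dt = 0: 0.00996·370 - 0.256 = 0.0444C*, so C* = 3.43/0.0444 = 77.3.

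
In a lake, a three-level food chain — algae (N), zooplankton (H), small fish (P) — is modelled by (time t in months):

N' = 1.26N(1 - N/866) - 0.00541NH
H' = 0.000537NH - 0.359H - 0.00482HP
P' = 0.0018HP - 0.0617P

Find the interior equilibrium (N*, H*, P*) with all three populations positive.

N* ≈ 739, H* ≈ 34.3, P* ≈ 7.8

From dP/dt = 0: 0.0018H* = 0.0617, so H* = 34.3.
From dN/dt = 0: 1.26(1 - N*/866) = 0.00541·34.3, giving N* = 866·(1 - 0.147) = 739.
From dH/dt = 0: 0.000537·739 - 0.359 = 0.00482P*, so P* = 0.0376/0.00482 = 7.8.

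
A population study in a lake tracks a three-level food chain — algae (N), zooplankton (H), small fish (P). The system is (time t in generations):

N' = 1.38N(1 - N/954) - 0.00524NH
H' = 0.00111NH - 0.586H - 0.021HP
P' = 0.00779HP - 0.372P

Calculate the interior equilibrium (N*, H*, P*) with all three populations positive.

N* ≈ 781, H* ≈ 47.8, P* ≈ 13.4

From dP/dt = 0: 0.00779H* = 0.372, so H* = 47.8.
From dN/dt = 0: 1.38(1 - N*/954) = 0.00524·47.8, giving N* = 954·(1 - 0.181) = 781.
From dH/dt = 0: 0.00111·781 - 0.586 = 0.021P*, so P* = 0.281/0.021 = 13.4.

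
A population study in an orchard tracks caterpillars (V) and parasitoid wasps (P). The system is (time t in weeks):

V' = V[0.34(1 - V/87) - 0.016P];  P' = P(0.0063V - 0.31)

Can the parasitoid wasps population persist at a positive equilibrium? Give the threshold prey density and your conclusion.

Threshold V = 49.2; K > 49.2, so yes, the predator persists.

The predator equation gives dP/dt > 0 only when V > 0.31/0.0063 = 49.2.
Without the predator, V → K = 87. Since 87 > 49.2, the predator can invade and persist.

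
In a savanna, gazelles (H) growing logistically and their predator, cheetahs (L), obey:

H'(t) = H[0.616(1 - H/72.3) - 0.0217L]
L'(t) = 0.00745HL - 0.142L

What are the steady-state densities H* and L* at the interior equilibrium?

From dL/dt = 0 with L > 0: 0.00745H* = 0.142, so H* = 19.1.
Substitute into dH/dt = 0: 0.616(1 - 19.1/72.3) = 0.0217L*.
The bracket is 0.736, giving L* = 0.454/0.0217 = 20.9.

H* ≈ 19.1, L* ≈ 20.9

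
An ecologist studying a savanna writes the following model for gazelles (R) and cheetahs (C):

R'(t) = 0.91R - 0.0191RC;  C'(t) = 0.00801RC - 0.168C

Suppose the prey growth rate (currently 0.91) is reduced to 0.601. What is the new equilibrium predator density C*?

C* ≈ 31.5

At the interior fixed point, setting dR/dt = 0 with R > 0 fixes C* = (prey growth rate)/(RC coefficient) — independent of the other coefficients.
With the change, C* = 0.601/0.0191 = 31.5; it falls from 47.6.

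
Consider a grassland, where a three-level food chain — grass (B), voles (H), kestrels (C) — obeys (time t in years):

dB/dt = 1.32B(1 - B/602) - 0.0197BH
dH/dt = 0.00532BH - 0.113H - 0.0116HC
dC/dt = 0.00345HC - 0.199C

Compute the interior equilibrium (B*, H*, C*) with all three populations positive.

From dC/dt = 0: 0.00345H* = 0.199, so H* = 57.7.
From dB/dt = 0: 1.32(1 - B*/602) = 0.0197·57.7, giving B* = 602·(1 - 0.861) = 83.8.
From dH/dt = 0: 0.00532·83.8 - 0.113 = 0.0116C*, so C* = 0.333/0.0116 = 28.7.

B* ≈ 83.8, H* ≈ 57.7, C* ≈ 28.7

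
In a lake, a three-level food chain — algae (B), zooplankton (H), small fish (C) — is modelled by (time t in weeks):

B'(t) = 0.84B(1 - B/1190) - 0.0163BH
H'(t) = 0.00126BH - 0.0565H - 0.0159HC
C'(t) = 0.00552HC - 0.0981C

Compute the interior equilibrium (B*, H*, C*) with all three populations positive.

From dC/dt = 0: 0.00552H* = 0.0981, so H* = 17.8.
From dB/dt = 0: 0.84(1 - B*/1190) = 0.0163·17.8, giving B* = 1190·(1 - 0.345) = 780.
From dH/dt = 0: 0.00126·780 - 0.0565 = 0.0159C*, so C* = 0.926/0.0159 = 58.2.

B* ≈ 780, H* ≈ 17.8, C* ≈ 58.2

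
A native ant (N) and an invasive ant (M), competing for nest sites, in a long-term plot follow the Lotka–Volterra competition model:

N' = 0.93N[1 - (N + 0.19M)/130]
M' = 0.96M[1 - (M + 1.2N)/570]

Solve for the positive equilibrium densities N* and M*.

Setting both brackets to zero gives the nullclines N + 0.19M = 130 and 1.2N + M = 570.
Substituting M = 570 - 1.2N into the first: N(1 - 0.19·1.2) = 130 - 0.19·570.
So N* = 21.7/0.772 = 28.1, and then M* = 570 - 1.2·28.1 = 536.

N* ≈ 28.1, M* ≈ 536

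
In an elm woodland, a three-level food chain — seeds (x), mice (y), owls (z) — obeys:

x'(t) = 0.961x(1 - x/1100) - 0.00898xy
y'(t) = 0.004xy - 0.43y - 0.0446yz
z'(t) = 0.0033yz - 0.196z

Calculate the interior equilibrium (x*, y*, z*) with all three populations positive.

x* ≈ 489, y* ≈ 59.4, z* ≈ 34.3

From dz/dt = 0: 0.0033y* = 0.196, so y* = 59.4.
From dx/dt = 0: 0.961(1 - x*/1100) = 0.00898·59.4, giving x* = 1100·(1 - 0.555) = 489.
From dy/dt = 0: 0.004·489 - 0.43 = 0.0446z*, so z* = 1.53/0.0446 = 34.3.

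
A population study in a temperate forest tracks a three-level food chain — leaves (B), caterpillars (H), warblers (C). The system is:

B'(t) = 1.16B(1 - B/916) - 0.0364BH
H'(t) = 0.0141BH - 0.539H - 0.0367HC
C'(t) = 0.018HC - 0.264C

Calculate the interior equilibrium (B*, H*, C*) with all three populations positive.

From dC/dt = 0: 0.018H* = 0.264, so H* = 14.7.
From dB/dt = 0: 1.16(1 - B*/916) = 0.0364·14.7, giving B* = 916·(1 - 0.46) = 494.
From dH/dt = 0: 0.0141·494 - 0.539 = 0.0367C*, so C* = 6.43/0.0367 = 175.

B* ≈ 494, H* ≈ 14.7, C* ≈ 175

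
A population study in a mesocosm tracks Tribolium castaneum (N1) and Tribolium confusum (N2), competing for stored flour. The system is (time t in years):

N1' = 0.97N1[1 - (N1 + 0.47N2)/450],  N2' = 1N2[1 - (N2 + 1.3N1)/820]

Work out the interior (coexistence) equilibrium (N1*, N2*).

N1* ≈ 166, N2* ≈ 604

Setting both brackets to zero gives the nullclines N1 + 0.47N2 = 450 and 1.3N1 + N2 = 820.
Substituting N2 = 820 - 1.3N1 into the first: N1(1 - 0.47·1.3) = 450 - 0.47·820.
So N1* = 64.6/0.389 = 166, and then N2* = 820 - 1.3·166 = 604.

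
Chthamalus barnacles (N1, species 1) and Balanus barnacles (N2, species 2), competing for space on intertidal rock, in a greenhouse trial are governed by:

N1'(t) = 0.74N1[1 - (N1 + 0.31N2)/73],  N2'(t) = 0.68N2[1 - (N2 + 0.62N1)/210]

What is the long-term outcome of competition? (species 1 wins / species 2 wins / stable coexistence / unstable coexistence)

Compare the nullcline intercepts: K1/α12 = 73/0.31 = 235 > K2 = 210; K2/α21 = 210/0.62 = 339 > K1 = 73.
Since both inequalities hold, each species can invade when rare, so the interior equilibrium is stable.

stable coexistence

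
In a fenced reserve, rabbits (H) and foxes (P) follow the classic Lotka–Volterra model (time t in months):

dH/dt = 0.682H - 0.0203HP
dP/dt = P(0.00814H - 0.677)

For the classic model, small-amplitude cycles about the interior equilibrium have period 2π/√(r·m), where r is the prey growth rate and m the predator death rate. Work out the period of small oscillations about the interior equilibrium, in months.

T ≈ 9.25 months

Here r = 0.682 and m = 0.677, so r·m = 0.462.
ω = √0.462 = 0.679 per month, hence T = 2π/ω ≈ 9.25 months.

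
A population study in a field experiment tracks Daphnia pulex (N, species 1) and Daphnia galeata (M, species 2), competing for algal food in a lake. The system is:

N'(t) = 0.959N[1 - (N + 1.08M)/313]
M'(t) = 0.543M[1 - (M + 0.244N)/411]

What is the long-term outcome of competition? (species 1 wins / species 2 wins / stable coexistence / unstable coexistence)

Compare the nullcline intercepts: K1/α12 = 313/1.08 = 290 < K2 = 411; K2/α21 = 411/0.244 = 1680 > K1 = 313.
Since the inequalities point opposite ways, species 2 can invade but species 1 cannot.

species 2 excludes species 1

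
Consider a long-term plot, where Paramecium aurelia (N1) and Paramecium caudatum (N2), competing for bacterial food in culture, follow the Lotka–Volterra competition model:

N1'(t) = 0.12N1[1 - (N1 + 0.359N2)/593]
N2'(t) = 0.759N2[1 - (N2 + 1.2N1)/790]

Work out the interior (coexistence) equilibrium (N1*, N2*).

Setting both brackets to zero gives the nullclines N1 + 0.359N2 = 593 and 1.2N1 + N2 = 790.
Substituting N2 = 790 - 1.2N1 into the first: N1(1 - 0.359·1.2) = 593 - 0.359·790.
So N1* = 309/0.569 = 544, and then N2* = 790 - 1.2·544 = 138.

N1* ≈ 544, N2* ≈ 138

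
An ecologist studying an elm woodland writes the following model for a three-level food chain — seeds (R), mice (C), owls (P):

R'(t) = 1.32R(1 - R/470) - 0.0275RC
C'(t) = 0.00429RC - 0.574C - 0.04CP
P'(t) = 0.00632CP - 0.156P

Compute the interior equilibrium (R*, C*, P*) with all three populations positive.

From dP/dt = 0: 0.00632C* = 0.156, so C* = 24.7.
From dR/dt = 0: 1.32(1 - R*/470) = 0.0275·24.7, giving R* = 470·(1 - 0.514) = 228.
From dC/dt = 0: 0.00429·228 - 0.574 = 0.04P*, so P* = 0.405/0.04 = 10.1.

R* ≈ 228, C* ≈ 24.7, P* ≈ 10.1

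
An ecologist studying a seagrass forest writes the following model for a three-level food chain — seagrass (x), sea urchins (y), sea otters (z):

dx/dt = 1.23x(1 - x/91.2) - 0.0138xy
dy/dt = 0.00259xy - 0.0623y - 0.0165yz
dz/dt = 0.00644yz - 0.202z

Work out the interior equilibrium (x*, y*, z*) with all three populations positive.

x* ≈ 59.1, y* ≈ 31.4, z* ≈ 5.5

From dz/dt = 0: 0.00644y* = 0.202, so y* = 31.4.
From dx/dt = 0: 1.23(1 - x*/91.2) = 0.0138·31.4, giving x* = 91.2·(1 - 0.352) = 59.1.
From dy/dt = 0: 0.00259·59.1 - 0.0623 = 0.0165z*, so z* = 0.0908/0.0165 = 5.5.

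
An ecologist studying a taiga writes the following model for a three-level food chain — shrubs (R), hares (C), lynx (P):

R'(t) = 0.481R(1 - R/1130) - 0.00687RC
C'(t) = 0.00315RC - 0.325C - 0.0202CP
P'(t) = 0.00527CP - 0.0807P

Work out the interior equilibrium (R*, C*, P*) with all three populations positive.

From dP/dt = 0: 0.00527C* = 0.0807, so C* = 15.3.
From dR/dt = 0: 0.481(1 - R*/1130) = 0.00687·15.3, giving R* = 1130·(1 - 0.219) = 883.
From dC/dt = 0: 0.00315·883 - 0.325 = 0.0202P*, so P* = 2.46/0.0202 = 122.

R* ≈ 883, C* ≈ 15.3, P* ≈ 122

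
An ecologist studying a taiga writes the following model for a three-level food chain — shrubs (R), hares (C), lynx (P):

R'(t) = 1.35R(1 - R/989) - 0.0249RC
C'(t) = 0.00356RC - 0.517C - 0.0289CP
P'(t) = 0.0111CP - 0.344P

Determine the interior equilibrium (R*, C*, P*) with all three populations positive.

R* ≈ 424, C* ≈ 31, P* ≈ 34.3

From dP/dt = 0: 0.0111C* = 0.344, so C* = 31.
From dR/dt = 0: 1.35(1 - R*/989) = 0.0249·31, giving R* = 989·(1 - 0.572) = 424.
From dC/dt = 0: 0.00356·424 - 0.517 = 0.0289P*, so P* = 0.991/0.0289 = 34.3.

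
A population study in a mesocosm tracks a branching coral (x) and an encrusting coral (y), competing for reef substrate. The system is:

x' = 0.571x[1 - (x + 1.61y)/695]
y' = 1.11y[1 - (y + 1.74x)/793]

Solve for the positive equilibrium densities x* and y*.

Setting both brackets to zero gives the nullclines x + 1.61y = 695 and 1.74x + y = 793.
Substituting y = 793 - 1.74x into the first: x(1 - 1.61·1.74) = 695 - 1.61·793.
So x* = -582/-1.8 = 323, and then y* = 793 - 1.74·323 = 231.

x* ≈ 323, y* ≈ 231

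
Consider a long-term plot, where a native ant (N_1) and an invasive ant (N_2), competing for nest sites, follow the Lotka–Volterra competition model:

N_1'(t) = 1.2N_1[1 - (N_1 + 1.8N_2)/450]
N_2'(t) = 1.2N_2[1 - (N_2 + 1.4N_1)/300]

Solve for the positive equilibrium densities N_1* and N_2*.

N_1* ≈ 59.2, N_2* ≈ 217

Setting both brackets to zero gives the nullclines N_1 + 1.8N_2 = 450 and 1.4N_1 + N_2 = 300.
Substituting N_2 = 300 - 1.4N_1 into the first: N_1(1 - 1.8·1.4) = 450 - 1.8·300.
So N_1* = -90/-1.52 = 59.2, and then N_2* = 300 - 1.4·59.2 = 217.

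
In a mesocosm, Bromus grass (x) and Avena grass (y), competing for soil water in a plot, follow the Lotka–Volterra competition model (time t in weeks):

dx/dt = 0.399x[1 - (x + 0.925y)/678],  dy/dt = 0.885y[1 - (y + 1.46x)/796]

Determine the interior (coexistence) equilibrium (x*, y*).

Setting both brackets to zero gives the nullclines x + 0.925y = 678 and 1.46x + y = 796.
Substituting y = 796 - 1.46x into the first: x(1 - 0.925·1.46) = 678 - 0.925·796.
So x* = -58.3/-0.351 = 166, and then y* = 796 - 1.46·166 = 553.

x* ≈ 166, y* ≈ 553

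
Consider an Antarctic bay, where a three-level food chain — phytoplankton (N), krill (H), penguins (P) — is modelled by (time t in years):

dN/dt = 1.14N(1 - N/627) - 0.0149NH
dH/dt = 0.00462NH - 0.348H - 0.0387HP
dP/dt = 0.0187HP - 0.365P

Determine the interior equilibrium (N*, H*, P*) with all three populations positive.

From dP/dt = 0: 0.0187H* = 0.365, so H* = 19.5.
From dN/dt = 0: 1.14(1 - N*/627) = 0.0149·19.5, giving N* = 627·(1 - 0.255) = 467.
From dH/dt = 0: 0.00462·467 - 0.348 = 0.0387P*, so P* = 1.81/0.0387 = 46.8.

N* ≈ 467, H* ≈ 19.5, P* ≈ 46.8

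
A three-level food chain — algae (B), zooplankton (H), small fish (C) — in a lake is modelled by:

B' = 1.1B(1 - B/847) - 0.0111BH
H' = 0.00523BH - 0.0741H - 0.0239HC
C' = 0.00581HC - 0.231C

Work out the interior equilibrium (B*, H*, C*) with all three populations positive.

From dC/dt = 0: 0.00581H* = 0.231, so H* = 39.8.
From dB/dt = 0: 1.1(1 - B*/847) = 0.0111·39.8, giving B* = 847·(1 - 0.401) = 507.
From dH/dt = 0: 0.00523·507 - 0.0741 = 0.0239C*, so C* = 2.58/0.0239 = 108.

B* ≈ 507, H* ≈ 39.8, C* ≈ 108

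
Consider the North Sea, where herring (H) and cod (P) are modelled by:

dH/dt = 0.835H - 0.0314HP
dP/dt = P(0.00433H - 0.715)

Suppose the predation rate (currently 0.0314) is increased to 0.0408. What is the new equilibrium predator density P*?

P* ≈ 20.5

At the interior fixed point, setting dH/dt = 0 with H > 0 fixes P* = (prey growth rate)/(HP coefficient) — independent of the other coefficients.
With the change, P* = 0.835/0.0408 = 20.5; it falls from 26.6.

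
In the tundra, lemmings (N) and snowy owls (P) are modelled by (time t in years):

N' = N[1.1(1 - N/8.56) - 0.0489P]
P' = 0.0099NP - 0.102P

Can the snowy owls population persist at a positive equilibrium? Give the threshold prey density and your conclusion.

The predator equation gives dP/dt > 0 only when N > 0.102/0.0099 = 10.3.
Without the predator, N → K = 8.56. Since 8.56 < 10.3, the predator cannot invade.

Threshold N = 10.3; K < 10.3, so no, the predator goes extinct.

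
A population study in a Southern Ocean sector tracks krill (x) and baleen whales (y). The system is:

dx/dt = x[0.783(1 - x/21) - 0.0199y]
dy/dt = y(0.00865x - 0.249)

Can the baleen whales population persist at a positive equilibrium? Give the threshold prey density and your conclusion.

Threshold x = 28.8; K < 28.8, so no, the predator goes extinct.

The predator equation gives dy/dt > 0 only when x > 0.249/0.00865 = 28.8.
Without the predator, x → K = 21. Since 21 < 28.8, the predator cannot invade.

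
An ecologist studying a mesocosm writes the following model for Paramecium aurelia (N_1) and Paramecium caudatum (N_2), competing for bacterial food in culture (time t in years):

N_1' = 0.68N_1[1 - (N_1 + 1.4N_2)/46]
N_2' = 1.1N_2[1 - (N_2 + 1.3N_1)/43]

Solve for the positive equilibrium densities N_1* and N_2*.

Setting both brackets to zero gives the nullclines N_1 + 1.4N_2 = 46 and 1.3N_1 + N_2 = 43.
Substituting N_2 = 43 - 1.3N_1 into the first: N_1(1 - 1.4·1.3) = 46 - 1.4·43.
So N_1* = -14.2/-0.82 = 17.3, and then N_2* = 43 - 1.3·17.3 = 20.5.

N_1* ≈ 17.3, N_2* ≈ 20.5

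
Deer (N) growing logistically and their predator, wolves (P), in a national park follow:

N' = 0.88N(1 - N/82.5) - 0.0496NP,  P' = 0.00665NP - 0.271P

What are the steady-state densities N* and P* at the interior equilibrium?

N* ≈ 40.8, P* ≈ 8.98

From dP/dt = 0 with P > 0: 0.00665N* = 0.271, so N* = 40.8.
Substitute into dN/dt = 0: 0.88(1 - 40.8/82.5) = 0.0496P*.
The bracket is 0.506, giving P* = 0.445/0.0496 = 8.98.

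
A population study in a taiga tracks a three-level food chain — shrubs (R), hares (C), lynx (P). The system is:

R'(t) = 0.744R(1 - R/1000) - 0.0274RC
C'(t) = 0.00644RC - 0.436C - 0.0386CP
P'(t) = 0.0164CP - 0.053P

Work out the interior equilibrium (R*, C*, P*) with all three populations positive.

R* ≈ 881, C* ≈ 3.23, P* ≈ 136

From dP/dt = 0: 0.0164C* = 0.053, so C* = 3.23.
From dR/dt = 0: 0.744(1 - R*/1000) = 0.0274·3.23, giving R* = 1000·(1 - 0.119) = 881.
From dC/dt = 0: 0.00644·881 - 0.436 = 0.0386P*, so P* = 5.24/0.0386 = 136.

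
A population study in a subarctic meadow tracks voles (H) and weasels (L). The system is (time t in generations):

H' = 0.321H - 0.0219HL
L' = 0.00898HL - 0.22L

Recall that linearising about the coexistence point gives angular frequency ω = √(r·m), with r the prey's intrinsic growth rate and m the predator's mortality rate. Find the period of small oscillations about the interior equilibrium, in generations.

Here r = 0.321 and m = 0.22, so r·m = 0.0706.
ω = √0.0706 = 0.266 per generation, hence T = 2π/ω ≈ 23.6 generations.

T ≈ 23.6 generations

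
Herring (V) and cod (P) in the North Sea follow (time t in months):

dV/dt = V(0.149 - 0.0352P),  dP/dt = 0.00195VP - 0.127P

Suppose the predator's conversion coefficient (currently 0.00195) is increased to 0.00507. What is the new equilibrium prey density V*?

At the interior fixed point, setting dP/dt = 0 with P > 0 fixes V* = (predator death rate)/(VP coefficient) — independent of the other coefficients.
With the change, V* = 0.127/0.00507 = 25; it falls from 65.1.

V* ≈ 25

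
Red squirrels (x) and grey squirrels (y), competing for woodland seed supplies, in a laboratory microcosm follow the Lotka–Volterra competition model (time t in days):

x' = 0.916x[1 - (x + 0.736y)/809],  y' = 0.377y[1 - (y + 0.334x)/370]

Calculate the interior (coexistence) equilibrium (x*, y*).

x* ≈ 712, y* ≈ 132

Setting both brackets to zero gives the nullclines x + 0.736y = 809 and 0.334x + y = 370.
Substituting y = 370 - 0.334x into the first: x(1 - 0.736·0.334) = 809 - 0.736·370.
So x* = 537/0.754 = 712, and then y* = 370 - 0.334·712 = 132.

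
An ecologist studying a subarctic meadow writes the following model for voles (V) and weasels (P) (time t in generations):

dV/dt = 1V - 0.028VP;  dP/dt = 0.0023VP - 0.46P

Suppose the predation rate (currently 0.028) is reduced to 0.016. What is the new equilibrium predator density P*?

At the interior fixed point, setting dV/dt = 0 with V > 0 fixes P* = (prey growth rate)/(VP coefficient) — independent of the other coefficients.
With the change, P* = 1/0.016 = 62.5; it rises from 35.7.

P* ≈ 62.5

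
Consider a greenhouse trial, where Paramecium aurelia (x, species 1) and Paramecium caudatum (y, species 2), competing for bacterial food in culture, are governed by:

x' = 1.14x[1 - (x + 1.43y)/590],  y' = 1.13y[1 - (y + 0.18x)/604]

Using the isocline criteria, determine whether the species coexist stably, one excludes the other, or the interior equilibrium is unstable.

species 2 excludes species 1

Compare the nullcline intercepts: K1/α12 = 590/1.43 = 413 < K2 = 604; K2/α21 = 604/0.18 = 3360 > K1 = 590.
Since the inequalities point opposite ways, species 2 can invade but species 1 cannot.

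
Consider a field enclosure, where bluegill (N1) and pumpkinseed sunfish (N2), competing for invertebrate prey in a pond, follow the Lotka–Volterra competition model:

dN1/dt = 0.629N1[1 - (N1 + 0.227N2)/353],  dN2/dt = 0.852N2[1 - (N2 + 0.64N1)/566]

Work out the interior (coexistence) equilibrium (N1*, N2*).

N1* ≈ 263, N2* ≈ 398

Setting both brackets to zero gives the nullclines N1 + 0.227N2 = 353 and 0.64N1 + N2 = 566.
Substituting N2 = 566 - 0.64N1 into the first: N1(1 - 0.227·0.64) = 353 - 0.227·566.
So N1* = 225/0.855 = 263, and then N2* = 566 - 0.64·263 = 398.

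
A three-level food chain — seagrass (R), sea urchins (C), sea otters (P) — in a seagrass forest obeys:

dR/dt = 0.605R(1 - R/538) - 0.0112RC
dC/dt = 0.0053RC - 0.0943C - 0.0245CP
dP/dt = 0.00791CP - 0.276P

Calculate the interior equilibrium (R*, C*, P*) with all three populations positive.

R* ≈ 190, C* ≈ 34.9, P* ≈ 37.4

From dP/dt = 0: 0.00791C* = 0.276, so C* = 34.9.
From dR/dt = 0: 0.605(1 - R*/538) = 0.0112·34.9, giving R* = 538·(1 - 0.646) = 190.
From dC/dt = 0: 0.0053·190 - 0.0943 = 0.0245P*, so P* = 0.915/0.0245 = 37.4.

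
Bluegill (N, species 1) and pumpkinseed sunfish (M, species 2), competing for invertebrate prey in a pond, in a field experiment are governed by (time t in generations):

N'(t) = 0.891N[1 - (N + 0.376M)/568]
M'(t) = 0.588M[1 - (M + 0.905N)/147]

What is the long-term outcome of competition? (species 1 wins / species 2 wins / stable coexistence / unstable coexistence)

Compare the nullcline intercepts: K1/α12 = 568/0.376 = 1510 > K2 = 147; K2/α21 = 147/0.905 = 162 < K1 = 568.
Since the inequalities point opposite ways, species 1 can invade but species 2 cannot.

species 1 excludes species 2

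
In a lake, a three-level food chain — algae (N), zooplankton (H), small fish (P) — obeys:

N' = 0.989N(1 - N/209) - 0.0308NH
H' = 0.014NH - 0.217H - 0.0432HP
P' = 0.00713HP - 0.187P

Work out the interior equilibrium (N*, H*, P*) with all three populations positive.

N* ≈ 38.3, H* ≈ 26.2, P* ≈ 7.39

From dP/dt = 0: 0.00713H* = 0.187, so H* = 26.2.
From dN/dt = 0: 0.989(1 - N*/209) = 0.0308·26.2, giving N* = 209·(1 - 0.817) = 38.3.
From dH/dt = 0: 0.014·38.3 - 0.217 = 0.0432P*, so P* = 0.319/0.0432 = 7.39.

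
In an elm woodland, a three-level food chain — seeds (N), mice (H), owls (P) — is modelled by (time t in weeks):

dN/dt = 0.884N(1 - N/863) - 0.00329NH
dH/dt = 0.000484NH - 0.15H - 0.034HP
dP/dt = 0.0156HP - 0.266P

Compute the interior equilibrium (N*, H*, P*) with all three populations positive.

From dP/dt = 0: 0.0156H* = 0.266, so H* = 17.1.
From dN/dt = 0: 0.884(1 - N*/863) = 0.00329·17.1, giving N* = 863·(1 - 0.0635) = 808.
From dH/dt = 0: 0.000484·808 - 0.15 = 0.034P*, so P* = 0.241/0.034 = 7.09.

N* ≈ 808, H* ≈ 17.1, P* ≈ 7.09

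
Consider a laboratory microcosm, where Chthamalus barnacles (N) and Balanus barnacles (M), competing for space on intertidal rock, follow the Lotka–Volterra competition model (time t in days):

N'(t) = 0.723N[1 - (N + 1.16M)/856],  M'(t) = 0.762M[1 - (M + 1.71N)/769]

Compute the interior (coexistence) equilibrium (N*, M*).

Setting both brackets to zero gives the nullclines N + 1.16M = 856 and 1.71N + M = 769.
Substituting M = 769 - 1.71N into the first: N(1 - 1.16·1.71) = 856 - 1.16·769.
So N* = -36/-0.984 = 36.6, and then M* = 769 - 1.71·36.6 = 706.

N* ≈ 36.6, M* ≈ 706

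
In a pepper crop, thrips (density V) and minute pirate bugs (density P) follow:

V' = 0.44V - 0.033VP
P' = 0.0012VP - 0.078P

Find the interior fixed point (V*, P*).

Set dP/dt = 0 with P > 0: 0.0012V - 0.078 = 0, so V* = 0.078/0.0012 = 65.
Set dV/dt = 0 with V > 0: 0.44 - 0.033P = 0, so P* = 0.44/0.033 = 13.3.

V* ≈ 65, P* ≈ 13.3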